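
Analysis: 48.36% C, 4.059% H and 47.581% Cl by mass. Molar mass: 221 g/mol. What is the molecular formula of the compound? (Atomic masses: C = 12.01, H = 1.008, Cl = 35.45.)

C9H9Cl3

Assume 100 g: 48.36 g C, 4.059 g H, 47.581 g Cl.
Moles — C: 48.36 / 12.01 = 4.027 mol; H: 4.059 / 1.008 = 4.027 mol; Cl: 47.581 / 35.45 = 1.342 mol
Divide by the smallest (1.342 mol Cl): C 3.000, H 3.000, Cl 1.000
→ C3H3Cl
Empirical-formula mass = 74.50 g/mol
n = 221 / 74.50 = 2.97 ≈ 3
Molecular formula = (C3H3Cl)×3 = C9H9Cl3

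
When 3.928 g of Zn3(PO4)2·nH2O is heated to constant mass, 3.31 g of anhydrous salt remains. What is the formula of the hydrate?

Zn3(PO4)2·4H2O

Mass of water lost = 3.928 − 3.31 = 0.618 g → 0.618 / 18.02 = 0.0343 mol H2O
Molar mass of Zn3(PO4)2 = 386.08 g/mol → mol Zn3(PO4)2 = 3.31 / 386.08 = 0.008573
n = 0.0343 / 0.008573 = 4.00 ≈ 4 → Zn3(PO4)2·4H2O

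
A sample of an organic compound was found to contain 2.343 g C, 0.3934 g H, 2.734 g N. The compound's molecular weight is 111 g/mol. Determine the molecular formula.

Moles — C: 2.343 / 12.01 = 0.1951 mol; H: 0.3934 / 1.008 = 0.3903 mol; N: 2.734 / 14.01 = 0.1951 mol
Smallest is C at 0.1951 mol; normalising gives C 1.000, H 2.001, N 1.000
Ratio ≈ 1:2:1, so the empirical formula is CH2N
Empirical-formula mass = 28.04 g/mol
n = 111 / 28.04 = 3.96 ≈ 4
Molecular formula = (CH2N)×4 = C4H8N4

C4H8N4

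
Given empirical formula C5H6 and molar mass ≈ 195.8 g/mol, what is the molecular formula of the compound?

C15H18

Empirical-formula mass = 66.10 g/mol
n = 195.8 / 66.10 = 2.96 ≈ 3
Molecular formula = (C5H6)3 = C15H18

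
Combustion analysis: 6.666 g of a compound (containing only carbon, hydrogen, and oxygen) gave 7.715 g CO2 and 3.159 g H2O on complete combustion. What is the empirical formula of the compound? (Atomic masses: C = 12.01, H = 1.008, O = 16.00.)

mol C = 7.715 / 44.01 = 0.1753; mass C = 0.1753 × 12.01 = 2.105 g
mol H = 2 × (3.159 / 18.02) = 0.3506; mass H = 0.3506 × 1.008 = 0.3534 g
mass O = 6.666 − (2.459) = 4.207 g → mol O = 0.2630
Divide by the smallest (0.1753 mol C): C 1.000, H 2.000, O 1.500
Scaling by 2: C 2.00, H 4.00, O 3.00 → C2H4O3

C2H4O3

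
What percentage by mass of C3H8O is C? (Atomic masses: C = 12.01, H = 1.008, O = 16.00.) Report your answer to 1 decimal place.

Molar mass = 3(12.01) + 8(1.008) + 1(16.00) = 60.094 g/mol
Mass of C per mole = 3 × 12.01 = 36.030 g
% C = 36.030 / 60.094 × 100 = 60.0%

60.0%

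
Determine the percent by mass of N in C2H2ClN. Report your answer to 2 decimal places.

Molar mass = 2(12.01) + 2(1.008) + 1(35.45) + 1(14.01) = 75.496 g/mol
Mass of N per mole = 1 × 14.01 = 14.010 g
% N = 14.010 / 75.496 × 100 = 18.56%

18.56%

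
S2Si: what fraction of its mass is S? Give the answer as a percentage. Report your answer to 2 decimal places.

Molar mass = 2(32.07) + 1(28.09) = 92.230 g/mol
Mass of S per mole = 2 × 32.07 = 64.140 g
% S = 64.140 / 92.230 × 100 = 69.54%

69.54%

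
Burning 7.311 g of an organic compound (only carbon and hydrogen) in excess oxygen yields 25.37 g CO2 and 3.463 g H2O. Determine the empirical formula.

C3H2

mol C = 25.37 / 44.01 = 0.5765; mass C = 0.5765 × 12.01 = 6.923 g
mol H = 2 × (3.463 / 18.02) = 0.3844; mass H = 0.3844 × 1.008 = 0.3874 g
Smallest is H at 0.3844 mol; normalising gives C 1.500, H 1.000
×2: C 3.00, H 2.00 → C3H2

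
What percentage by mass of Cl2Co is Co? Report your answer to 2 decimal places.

45.39%

Molar mass = 2(35.45) + 1(58.93) = 129.830 g/mol
Mass of Co per mole = 1 × 58.93 = 58.930 g
% Co = 58.930 / 129.830 × 100 = 45.39%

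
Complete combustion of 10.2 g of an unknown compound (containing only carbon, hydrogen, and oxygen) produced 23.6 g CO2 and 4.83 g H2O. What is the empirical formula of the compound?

mol C = 23.6 / 44.01 = 0.5362; mass C = 0.5362 × 12.01 = 6.440 g
mol H = 2 × (4.83 / 18.02) = 0.5361; mass H = 0.5361 × 1.008 = 0.5404 g
mass O = 10.2 − (6.981) = 3.219 g → mol O = 0.2012
Divide by the smallest (0.2012 mol O): C 2.665, H 2.664, O 1.000
Scaling by 3: C 8.00, H 7.99, O 3.00 → C8H8O3

C8H8O3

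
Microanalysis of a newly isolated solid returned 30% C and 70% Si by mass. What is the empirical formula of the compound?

Assume 100 g: 30 g C, 70 g Si.
n(C) = 30/12.01 = 2.498, n(Si) = 70/28.09 = 2.492
Ratios (÷ 2.492): C 1.002, Si 1.000
Ratio ≈ 1:1, so the empirical formula is CSi

CSi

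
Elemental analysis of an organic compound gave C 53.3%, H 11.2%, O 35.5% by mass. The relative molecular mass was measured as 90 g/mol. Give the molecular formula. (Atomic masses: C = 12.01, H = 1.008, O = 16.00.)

Assume 100 g: 53.3 g C, 11.2 g H, 35.5 g O.
C: 53.3 g ÷ 12.01 g/mol = 4.438 mol
H: 11.2 g ÷ 1.008 g/mol = 11.11 mol
O: 35.5 g ÷ 16.00 g/mol = 2.219 mol
Ratios (÷ 2.219): C 2.000, H 5.008, O 1.000
≈ 2:5:1 → C2H5O
Empirical-formula mass = 45.06 g/mol
n = 90 / 45.06 = 2.00 ≈ 2
Molecular formula = (C2H5O)×2 = C4H10O2

C4H10O2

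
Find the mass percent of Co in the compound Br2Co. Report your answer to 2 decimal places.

Molar mass = 2(79.90) + 1(58.93) = 218.730 g/mol
Mass of Co per mole = 1 × 58.93 = 58.930 g
% Co = 58.930 / 218.730 × 100 = 26.94%

26.94%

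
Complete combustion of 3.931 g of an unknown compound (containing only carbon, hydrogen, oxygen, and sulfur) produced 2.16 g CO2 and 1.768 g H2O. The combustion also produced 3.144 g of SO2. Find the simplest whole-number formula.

CH4O2S

mol C = 2.16 / 44.01 = 0.04908; mass C = 0.04908 × 12.01 = 0.5894 g
mol H = 2 × (1.768 / 18.02) = 0.1962; mass H = 0.1962 × 1.008 = 0.1978 g
mol S = 3.144 / 64.07 = 0.04907; mass S = 1.574 g
mass O = 3.931 − (2.361) = 1.570 g → mol O = 0.09813
Divide by the smallest (0.04907 mol S): C 1.000, H 3.999, O 2.000, S 1.000
→ CH4O2S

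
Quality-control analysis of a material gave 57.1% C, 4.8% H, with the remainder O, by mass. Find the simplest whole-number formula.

C2H2O

Assume 100 g: 57.1 g C, 4.8 g H, 38.1 g O.
C: 57.1 g ÷ 12.01 g/mol = 4.754 mol
H: 4.8 g ÷ 1.008 g/mol = 4.762 mol
O: 38.1 g ÷ 16.00 g/mol = 2.381 mol
Divide by the smallest (2.381 mol O): C 1.997, H 2.000, O 1.000
Ratio ≈ 2:2:1, so the empirical formula is C2H2O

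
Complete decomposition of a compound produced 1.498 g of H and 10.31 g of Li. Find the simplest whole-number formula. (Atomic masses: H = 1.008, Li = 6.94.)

n(H) = 1.498/1.008 = 1.486, n(Li) = 10.31/6.94 = 1.486
Divide by the smallest (1.486 mol Li): H 1.000, Li 1.000
≈ 1:1 → HLi

HLi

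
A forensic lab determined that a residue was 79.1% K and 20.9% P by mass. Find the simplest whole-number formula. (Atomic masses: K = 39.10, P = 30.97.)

Assume 100 g: 79.1 g K, 20.9 g P.
n(K) = 79.1/39.10 = 2.023, n(P) = 20.9/30.97 = 0.6748
Ratios (÷ 0.6748): K 2.998, P 1.000
Ratio ≈ 3:1, so the empirical formula is K3P

K3P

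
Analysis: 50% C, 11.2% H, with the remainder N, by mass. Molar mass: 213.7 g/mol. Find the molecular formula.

C9H24N6

Assume 100 g: 50 g C, 11.2 g H, 38.8 g N.
Moles — C: 50 / 12.01 = 4.163 mol; H: 11.2 / 1.008 = 11.11 mol; N: 38.8 / 14.01 = 2.769 mol
Ratios (÷ 2.769): C 1.503, H 4.012, N 1.000
×2: C 3.01, H 8.02, N 2.00 → C3H8N2
Empirical-formula mass = 72.11 g/mol
n = 213.7 / 72.11 = 2.96 ≈ 3
Molecular formula = (C3H8N2)×3 = C9H24N6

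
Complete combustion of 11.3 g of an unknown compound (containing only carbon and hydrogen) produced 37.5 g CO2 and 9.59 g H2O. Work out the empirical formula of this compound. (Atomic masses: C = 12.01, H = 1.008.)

C4H5

mol C = 37.5 / 44.01 = 0.8521; mass C = 0.8521 × 12.01 = 10.23 g
mol H = 2 × (9.59 / 18.02) = 1.064; mass H = 1.064 × 1.008 = 1.073 g
Divide by the smallest (0.8521 mol C): C 1.000, H 1.249
×4: C 4.00, H 5.00 → C4H5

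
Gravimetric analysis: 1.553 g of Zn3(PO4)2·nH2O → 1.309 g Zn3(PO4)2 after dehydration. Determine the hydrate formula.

Mass of water lost = 1.553 − 1.309 = 0.244 g → 0.244 / 18.02 = 0.01354 mol H2O
Molar mass of Zn3(PO4)2 = 386.08 g/mol → mol Zn3(PO4)2 = 1.309 / 386.08 = 0.00339
n = 0.01354 / 0.00339 = 3.99 ≈ 4 → Zn3(PO4)2·4H2O

Zn3(PO4)2·4H2O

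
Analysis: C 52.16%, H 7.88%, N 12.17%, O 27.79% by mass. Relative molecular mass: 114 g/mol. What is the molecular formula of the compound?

Assume 100 g: 52.16 g C, 7.88 g H, 12.17 g N, 27.79 g O.
Moles — C: 52.16 / 12.01 = 4.343 mol; H: 7.88 / 1.008 = 7.817 mol; N: 12.17 / 14.01 = 0.8687 mol; O: 27.79 / 16.00 = 1.737 mol
Divide by the smallest (0.8687 mol N): C 5.000, H 8.999, N 1.000, O 1.999
→ C5H9NO2
Empirical-formula mass = 115.13 g/mol
n = 114 / 115.13 = 0.99 ≈ 1
Molecular formula = empirical formula = C5H9NO2

C5H9NO2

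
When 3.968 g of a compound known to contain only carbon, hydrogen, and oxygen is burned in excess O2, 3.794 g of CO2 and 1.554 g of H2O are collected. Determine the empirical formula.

CH2O2

mol C = 3.794 / 44.01 = 0.08621; mass C = 0.08621 × 12.01 = 1.035 g
mol H = 2 × (1.554 / 18.02) = 0.1725; mass H = 0.1725 × 1.008 = 0.1739 g
mass O = 3.968 − (1.209) = 2.759 g → mol O = 0.1724
Ratios (÷ 0.08621): C 1.000, H 2.001, O 2.000
≈ 1:2:2 → CH2O2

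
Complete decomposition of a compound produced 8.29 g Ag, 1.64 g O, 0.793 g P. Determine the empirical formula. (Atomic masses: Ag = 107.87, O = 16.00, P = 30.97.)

Ag3O4P

Ag: 8.29 g ÷ 107.87 g/mol = 0.07685 mol
O: 1.64 g ÷ 16.00 g/mol = 0.1025 mol
P: 0.793 g ÷ 30.97 g/mol = 0.02561 mol
Divide by the smallest (0.02561 mol P): Ag 3.001, O 4.003, P 1.000
≈ 3:4:1 → Ag3O4P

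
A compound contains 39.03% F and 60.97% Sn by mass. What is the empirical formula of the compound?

F4Sn

Assume 100 g: 39.03 g F, 60.97 g Sn.
F: 39.03 g ÷ 19.00 g/mol = 2.054 mol
Sn: 60.97 g ÷ 118.71 g/mol = 0.5136 mol
Ratios (÷ 0.5136): F 4.000, Sn 1.000
Ratio ≈ 4:1, so the empirical formula is F4Sn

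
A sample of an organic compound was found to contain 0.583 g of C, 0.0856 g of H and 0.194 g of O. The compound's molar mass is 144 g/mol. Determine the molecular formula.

C8H14O2

C: 0.583 g ÷ 12.01 g/mol = 0.04854 mol
H: 0.0856 g ÷ 1.008 g/mol = 0.08492 mol
O: 0.194 g ÷ 16.00 g/mol = 0.01213 mol
Smallest is O at 0.01213 mol; normalising gives C 4.004, H 7.004, O 1.000
Ratio ≈ 4:7:1, so the empirical formula is C4H7O
Empirical-formula mass = 71.10 g/mol
n = 144 / 71.10 = 2.03 ≈ 2
Molecular formula = (C4H7O)×2 = C8H14O2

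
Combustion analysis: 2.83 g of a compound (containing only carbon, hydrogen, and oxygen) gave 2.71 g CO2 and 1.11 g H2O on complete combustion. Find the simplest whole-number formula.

mol C = 2.71 / 44.01 = 0.06158; mass C = 0.06158 × 12.01 = 0.7395 g
mol H = 2 × (1.11 / 18.02) = 0.1232; mass H = 0.1232 × 1.008 = 0.1242 g
mass O = 2.83 − (0.8637) = 1.966 g → mol O = 0.1229
Ratios (÷ 0.06158): C 1.000, H 2.001, O 1.996
→ CH2O2

CH2O2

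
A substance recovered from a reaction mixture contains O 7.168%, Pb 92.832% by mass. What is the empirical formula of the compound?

OPb

Assume 100 g: 7.168 g O, 92.832 g Pb.
O: 7.168 g ÷ 16.00 g/mol = 0.448 mol
Pb: 92.832 g ÷ 207.2 g/mol = 0.448 mol
Smallest is O at 0.448 mol; normalising gives O 1.000, Pb 1.000
→ OPb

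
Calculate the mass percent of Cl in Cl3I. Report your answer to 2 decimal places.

45.59%

Molar mass = 3(35.45) + 1(126.90) = 233.250 g/mol
Mass of Cl per mole = 3 × 35.45 = 106.350 g
% Cl = 106.350 / 233.250 × 100 = 45.59%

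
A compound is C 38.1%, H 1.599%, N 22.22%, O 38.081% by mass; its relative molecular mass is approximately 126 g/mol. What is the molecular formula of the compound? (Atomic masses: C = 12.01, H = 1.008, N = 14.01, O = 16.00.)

Assume 100 g: 38.1 g C, 1.599 g H, 22.22 g N, 38.081 g O.
C: 38.1 g ÷ 12.01 g/mol = 3.172 mol
H: 1.599 g ÷ 1.008 g/mol = 1.586 mol
N: 22.22 g ÷ 14.01 g/mol = 1.586 mol
O: 38.081 g ÷ 16.00 g/mol = 2.38 mol
Divide by the smallest (1.586 mol N): C 2.000, H 1.000, N 1.000, O 1.501
Multiply by 2: C 4.00, H 2.00, N 2.00, O 3.00 → C4H2N2O3
Empirical-formula mass = 126.08 g/mol
n = 126 / 126.08 = 1.00 ≈ 1
Molecular formula = empirical formula = C4H2N2O3

C4H2N2O3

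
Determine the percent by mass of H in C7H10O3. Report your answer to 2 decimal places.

Molar mass = 7(12.01) + 10(1.008) + 3(16.00) = 142.150 g/mol
Mass of H per mole = 10 × 1.008 = 10.080 g
% H = 10.080 / 142.150 × 100 = 7.09%

7.09%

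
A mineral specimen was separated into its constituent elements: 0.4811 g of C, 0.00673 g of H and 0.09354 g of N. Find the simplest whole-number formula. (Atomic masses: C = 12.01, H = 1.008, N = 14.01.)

C6HN

n(C) = 0.4811/12.01 = 0.04006, n(H) = 0.00673/1.008 = 0.006677, n(N) = 0.09354/14.01 = 0.006677
Ratios (÷ 0.006677): C 6.000, H 1.000, N 1.000
→ C6HN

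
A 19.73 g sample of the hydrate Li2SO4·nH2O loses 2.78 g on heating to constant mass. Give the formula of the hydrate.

Li2SO4·H2O

Mass of anhydrous Li2SO4 = 19.73 − 2.78 = 16.95 g
mol H2O = 2.78 / 18.02 = 0.1543
Molar mass of Li2SO4 = 109.95 g/mol → mol Li2SO4 = 16.95 / 109.95 = 0.1542
n = 0.1543 / 0.1542 = 1.00 ≈ 1 → Li2SO4·H2O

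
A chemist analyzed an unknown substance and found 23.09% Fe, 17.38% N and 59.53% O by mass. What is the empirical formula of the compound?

FeN3O9

Assume 100 g: 23.09 g Fe, 17.38 g N, 59.53 g O.
Moles — Fe: 23.09 / 55.85 = 0.4134 mol; N: 17.38 / 14.01 = 1.241 mol; O: 59.53 / 16.00 = 3.721 mol
Divide by the smallest (0.4134 mol Fe): Fe 1.000, N 3.001, O 8.999
→ FeN3O9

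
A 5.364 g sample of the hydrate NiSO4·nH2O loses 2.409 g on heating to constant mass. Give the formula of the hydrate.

NiSO4·7H2O

Mass of anhydrous NiSO4 = 5.364 − 2.409 = 2.955 g
mol H2O = 2.409 / 18.02 = 0.1337
Molar mass of NiSO4 = 154.76 g/mol → mol NiSO4 = 2.955 / 154.76 = 0.01909
n = 0.1337 / 0.01909 = 7.00 ≈ 7 → NiSO4·7H2O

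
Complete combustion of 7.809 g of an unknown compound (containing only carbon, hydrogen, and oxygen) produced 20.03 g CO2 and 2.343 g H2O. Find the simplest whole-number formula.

C7H4O2

mol C = 20.03 / 44.01 = 0.4551; mass C = 0.4551 × 12.01 = 5.466 g
mol H = 2 × (2.343 / 18.02) = 0.2600; mass H = 0.2600 × 1.008 = 0.2621 g
mass O = 7.809 − (5.728) = 2.081 g → mol O = 0.1301
Ratios (÷ 0.1301): C 3.500, H 2.000, O 1.000
Multiply by 2: C 7.00, H 4.00, O 2.00 → C7H4O2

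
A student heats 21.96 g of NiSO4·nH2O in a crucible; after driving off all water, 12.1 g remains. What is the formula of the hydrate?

Mass of water lost = 21.96 − 12.1 = 9.86 g → 9.86 / 18.02 = 0.5472 mol H2O
Molar mass of NiSO4 = 154.76 g/mol → mol NiSO4 = 12.1 / 154.76 = 0.07819
n = 0.5472 / 0.07819 = 7.00 ≈ 7 → NiSO4·7H2O

NiSO4·7H2O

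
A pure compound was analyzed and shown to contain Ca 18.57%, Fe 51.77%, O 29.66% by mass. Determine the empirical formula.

CaFe2O4

Assume 100 g: 18.57 g Ca, 51.77 g Fe, 29.66 g O.
Moles — Ca: 18.57 / 40.08 = 0.4633 mol; Fe: 51.77 / 55.85 = 0.9269 mol; O: 29.66 / 16.00 = 1.854 mol
Smallest is Ca at 0.4633 mol; normalising gives Ca 1.000, Fe 2.001, O 4.001
→ CaFe2O4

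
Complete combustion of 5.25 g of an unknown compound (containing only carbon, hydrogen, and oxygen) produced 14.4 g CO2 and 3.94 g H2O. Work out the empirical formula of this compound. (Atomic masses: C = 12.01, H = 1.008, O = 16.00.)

C6H8O

mol C = 14.4 / 44.01 = 0.3272; mass C = 0.3272 × 12.01 = 3.930 g
mol H = 2 × (3.94 / 18.02) = 0.4373; mass H = 0.4373 × 1.008 = 0.4408 g
mass O = 5.25 − (4.370) = 0.8796 g → mol O = 0.05497
Divide by the smallest (0.05497 mol O): C 5.952, H 7.955, O 1.000
≈ 6:8:1 → C6H8O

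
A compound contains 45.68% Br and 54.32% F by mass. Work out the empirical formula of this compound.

BrF5

Assume 100 g: 45.68 g Br, 54.32 g F.
Br: 45.68 g ÷ 79.90 g/mol = 0.5717 mol
F: 54.32 g ÷ 19.00 g/mol = 2.859 mol
Divide by the smallest (0.5717 mol Br): Br 1.000, F 5.001
→ BrF5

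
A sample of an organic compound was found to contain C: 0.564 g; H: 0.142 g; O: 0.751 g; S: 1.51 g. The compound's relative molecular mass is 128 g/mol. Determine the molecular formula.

n(C) = 0.564/12.01 = 0.04696, n(H) = 0.142/1.008 = 0.1409, n(O) = 0.751/16.00 = 0.04694, n(S) = 1.51/32.07 = 0.04708
Smallest is O at 0.04694 mol; normalising gives C 1.000, H 3.001, O 1.000, S 1.003
Ratio ≈ 1:3:1:1, so the empirical formula is CH3OS
Empirical-formula mass = 63.10 g/mol
n = 128 / 63.10 = 2.03 ≈ 2
Molecular formula = (CH3OS)×2 = C2H6O2S2

C2H6O2S2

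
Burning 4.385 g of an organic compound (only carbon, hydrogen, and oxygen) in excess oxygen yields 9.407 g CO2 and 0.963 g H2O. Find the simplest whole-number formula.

mol C = 9.407 / 44.01 = 0.2137; mass C = 0.2137 × 12.01 = 2.567 g
mol H = 2 × (0.963 / 18.02) = 0.1069; mass H = 0.1069 × 1.008 = 0.1077 g
mass O = 4.385 − (2.675) = 1.710 g → mol O = 0.1069
Ratios (÷ 0.1069): C 2.000, H 1.000, O 1.000
Ratio ≈ 2:1:1, so the empirical formula is C2HO

C2HO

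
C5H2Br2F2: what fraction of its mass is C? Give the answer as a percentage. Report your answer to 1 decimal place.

23.1%

Molar mass = 5(12.01) + 2(1.008) + 2(79.90) + 2(19.00) = 259.866 g/mol
Mass of C per mole = 5 × 12.01 = 60.050 g
% C = 60.050 / 259.866 × 100 = 23.1%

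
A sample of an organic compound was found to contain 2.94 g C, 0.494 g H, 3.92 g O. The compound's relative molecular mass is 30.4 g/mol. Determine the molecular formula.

CH2O

n(C) = 2.94/12.01 = 0.2448, n(H) = 0.494/1.008 = 0.4901, n(O) = 3.92/16.00 = 0.245
Divide by the smallest (0.2448 mol C): C 1.000, H 2.002, O 1.001
≈ 1:2:1 → CH2O
Empirical-formula mass = 30.03 g/mol
n = 30.4 / 30.03 = 1.01 ≈ 1
Molecular formula = empirical formula = CH2O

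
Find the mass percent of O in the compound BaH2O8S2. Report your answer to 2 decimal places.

38.61%

Molar mass = 1(137.33) + 2(1.008) + 8(16.00) + 2(32.07) = 331.486 g/mol
Mass of O per mole = 8 × 16.00 = 128.000 g
% O = 128.000 / 331.486 × 100 = 38.61%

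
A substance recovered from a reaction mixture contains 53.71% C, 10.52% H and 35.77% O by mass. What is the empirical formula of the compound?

C6H14O3

Assume 100 g: 53.71 g C, 10.52 g H, 35.77 g O.
n(C) = 53.71/12.01 = 4.472, n(H) = 10.52/1.008 = 10.44, n(O) = 35.77/16.00 = 2.236
Divide by the smallest (2.236 mol O): C 2.000, H 4.668, O 1.000
Multiply by 3: C 6.00, H 14.00, O 3.00 → C6H14O3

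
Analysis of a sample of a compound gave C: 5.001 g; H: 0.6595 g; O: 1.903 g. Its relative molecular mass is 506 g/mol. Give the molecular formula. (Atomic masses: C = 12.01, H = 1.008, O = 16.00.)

C: 5.001 g ÷ 12.01 g/mol = 0.4164 mol
H: 0.6595 g ÷ 1.008 g/mol = 0.6543 mol
O: 1.903 g ÷ 16.00 g/mol = 0.1189 mol
Ratios (÷ 0.1189): C 3.501, H 5.501, O 1.000
Scaling by 2: C 7.00, H 11.00, O 2.00 → C7H11O2
Empirical-formula mass = 127.16 g/mol
n = 506 / 127.16 = 3.98 ≈ 4
Molecular formula = (C7H11O2)×4 = C28H44O8

C28H44O8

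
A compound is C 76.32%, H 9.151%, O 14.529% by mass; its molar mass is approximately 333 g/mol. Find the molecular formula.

Assume 100 g: 76.32 g C, 9.151 g H, 14.529 g O.
C: 76.32 g ÷ 12.01 g/mol = 6.355 mol
H: 9.151 g ÷ 1.008 g/mol = 9.078 mol
O: 14.529 g ÷ 16.00 g/mol = 0.9081 mol
Ratios (÷ 0.9081): C 6.998, H 9.998, O 1.000
Ratio ≈ 7:10:1, so the empirical formula is C7H10O
Empirical-formula mass = 110.15 g/mol
n = 333 / 110.15 = 3.02 ≈ 3
Molecular formula = (C7H10O)×3 = C21H30O3

C21H30O3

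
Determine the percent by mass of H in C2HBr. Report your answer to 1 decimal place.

Molar mass = 2(12.01) + 1(1.008) + 1(79.90) = 104.928 g/mol
Mass of H per mole = 1 × 1.008 = 1.008 g
% H = 1.008 / 104.928 × 100 = 1.0%

1.0%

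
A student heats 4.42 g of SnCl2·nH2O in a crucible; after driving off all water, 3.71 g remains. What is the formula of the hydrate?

Mass of water lost = 4.42 − 3.71 = 0.71 g → 0.71 / 18.02 = 0.0394 mol H2O
Molar mass of SnCl2 = 189.61 g/mol → mol SnCl2 = 3.71 / 189.61 = 0.01957
n = 0.0394 / 0.01957 = 2.01 ≈ 2 → SnCl2·2H2O

SnCl2·2H2O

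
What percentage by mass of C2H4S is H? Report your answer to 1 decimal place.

6.7%

Molar mass = 2(12.01) + 4(1.008) + 1(32.07) = 60.122 g/mol
Mass of H per mole = 4 × 1.008 = 4.032 g
% H = 4.032 / 60.122 × 100 = 6.7%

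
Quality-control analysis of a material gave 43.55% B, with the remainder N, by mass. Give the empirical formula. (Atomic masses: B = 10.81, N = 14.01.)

BN

Assume 100 g: 43.55 g B, 56.45 g N.
n(B) = 43.55/10.81 = 4.029, n(N) = 56.45/14.01 = 4.029
Divide by the smallest (4.029 mol B): B 1.000, N 1.000
≈ 1:1 → BN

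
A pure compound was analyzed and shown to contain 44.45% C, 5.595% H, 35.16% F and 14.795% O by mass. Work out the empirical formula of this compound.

Assume 100 g: 44.45 g C, 5.595 g H, 35.16 g F, 14.795 g O.
n(C) = 44.45/12.01 = 3.701, n(H) = 5.595/1.008 = 5.551, n(F) = 35.16/19.00 = 1.851, n(O) = 14.795/16.00 = 0.9247
Smallest is O at 0.9247 mol; normalising gives C 4.003, H 6.003, F 2.001, O 1.000
Ratio ≈ 4:6:2:1, so the empirical formula is C4H6F2O

C4H6F2O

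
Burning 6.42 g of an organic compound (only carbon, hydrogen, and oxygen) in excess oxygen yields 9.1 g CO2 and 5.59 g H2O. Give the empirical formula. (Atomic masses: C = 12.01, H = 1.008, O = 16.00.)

mol C = 9.1 / 44.01 = 0.2068; mass C = 0.2068 × 12.01 = 2.483 g
mol H = 2 × (5.59 / 18.02) = 0.6204; mass H = 0.6204 × 1.008 = 0.6254 g
mass O = 6.42 − (3.109) = 3.311 g → mol O = 0.2070
Ratios (÷ 0.2068): C 1.000, H 3.001, O 1.001
→ CH3O

CH3O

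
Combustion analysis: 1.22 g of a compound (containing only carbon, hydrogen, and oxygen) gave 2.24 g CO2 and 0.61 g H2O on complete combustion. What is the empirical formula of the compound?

mol C = 2.24 / 44.01 = 0.05090; mass C = 0.05090 × 12.01 = 0.6113 g
mol H = 2 × (0.61 / 18.02) = 0.06770; mass H = 0.06770 × 1.008 = 0.06824 g
mass O = 1.22 − (0.6795) = 0.5405 g → mol O = 0.03378
Ratios (÷ 0.03378): C 1.507, H 2.004, O 1.000
×2: C 3.01, H 4.01, O 2.00 → C3H4O2

C3H4O2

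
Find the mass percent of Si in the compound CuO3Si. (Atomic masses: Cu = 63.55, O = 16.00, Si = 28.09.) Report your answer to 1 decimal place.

Molar mass = 1(63.55) + 3(16.00) + 1(28.09) = 139.640 g/mol
Mass of Si per mole = 1 × 28.09 = 28.090 g
% Si = 28.090 / 139.640 × 100 = 20.1%

20.1%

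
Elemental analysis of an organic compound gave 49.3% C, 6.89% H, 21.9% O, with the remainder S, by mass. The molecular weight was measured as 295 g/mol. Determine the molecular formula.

Assume 100 g: 49.3 g C, 6.89 g H, 21.9 g O, 21.91 g S.
Moles — C: 49.3 / 12.01 = 4.105 mol; H: 6.89 / 1.008 = 6.835 mol; O: 21.9 / 16.00 = 1.369 mol; S: 21.91 / 32.07 = 0.6832 mol
Ratios (÷ 0.6832): C 6.008, H 10.005, O 2.003, S 1.000
→ C6H10O2S
Empirical-formula mass = 146.21 g/mol
n = 295 / 146.21 = 2.02 ≈ 2
Molecular formula = (C6H10O2S)×2 = C12H20O4S2

C12H20O4S2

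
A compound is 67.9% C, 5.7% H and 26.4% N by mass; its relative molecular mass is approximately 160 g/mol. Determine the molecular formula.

C9H9N3

Assume 100 g: 67.9 g C, 5.7 g H, 26.4 g N.
n(C) = 67.9/12.01 = 5.654, n(H) = 5.7/1.008 = 5.655, n(N) = 26.4/14.01 = 1.884
Divide by the smallest (1.884 mol N): C 3.000, H 3.001, N 1.000
→ C3H3N
Empirical-formula mass = 53.06 g/mol
n = 160 / 53.06 = 3.02 ≈ 3
Molecular formula = (C3H3N)×3 = C9H9N3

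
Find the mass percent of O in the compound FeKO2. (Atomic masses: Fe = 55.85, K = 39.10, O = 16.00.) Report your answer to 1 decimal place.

Molar mass = 1(55.85) + 1(39.10) + 2(16.00) = 126.950 g/mol
Mass of O per mole = 2 × 16.00 = 32.000 g
% O = 32.000 / 126.950 × 100 = 25.2%

25.2%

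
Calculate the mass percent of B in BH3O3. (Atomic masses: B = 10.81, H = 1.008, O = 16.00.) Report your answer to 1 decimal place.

Molar mass = 1(10.81) + 3(1.008) + 3(16.00) = 61.834 g/mol
Mass of B per mole = 1 × 10.81 = 10.810 g
% B = 10.810 / 61.834 × 100 = 17.5%

17.5%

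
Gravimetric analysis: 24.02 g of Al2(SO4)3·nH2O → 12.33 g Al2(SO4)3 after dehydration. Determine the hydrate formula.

Mass of water lost = 24.02 − 12.33 = 11.69 g → 11.69 / 18.02 = 0.6487 mol H2O
Molar mass of Al2(SO4)3 = 342.17 g/mol → mol Al2(SO4)3 = 12.33 / 342.17 = 0.03603
n = 0.6487 / 0.03603 = 18.00 ≈ 18 → Al2(SO4)3·18H2O

Al2(SO4)3·18H2O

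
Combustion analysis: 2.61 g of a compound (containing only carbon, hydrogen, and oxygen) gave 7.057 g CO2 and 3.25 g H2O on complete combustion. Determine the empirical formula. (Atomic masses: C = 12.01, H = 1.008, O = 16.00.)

C8H18O

mol C = 7.057 / 44.01 = 0.1603; mass C = 0.1603 × 12.01 = 1.926 g
mol H = 2 × (3.25 / 18.02) = 0.3607; mass H = 0.3607 × 1.008 = 0.3636 g
mass O = 2.61 − (2.289) = 0.3206 g → mol O = 0.02004
Divide by the smallest (0.02004 mol O): C 8.002, H 18.002, O 1.000
Ratio ≈ 8:18:1, so the empirical formula is C8H18O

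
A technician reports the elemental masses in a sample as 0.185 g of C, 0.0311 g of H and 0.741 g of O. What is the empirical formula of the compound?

C: 0.185 g ÷ 12.01 g/mol = 0.0154 mol
H: 0.0311 g ÷ 1.008 g/mol = 0.03085 mol
O: 0.741 g ÷ 16.00 g/mol = 0.04631 mol
Divide by the smallest (0.0154 mol C): C 1.000, H 2.003, O 3.007
≈ 1:2:3 → CH2O3

CH2O3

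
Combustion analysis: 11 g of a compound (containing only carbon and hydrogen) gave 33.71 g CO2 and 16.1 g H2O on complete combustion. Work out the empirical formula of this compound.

C3H7

mol C = 33.71 / 44.01 = 0.7660; mass C = 0.7660 × 12.01 = 9.199 g
mol H = 2 × (16.1 / 18.02) = 1.787; mass H = 1.787 × 1.008 = 1.801 g
Ratios (÷ 0.766): C 1.000, H 2.333
×3: C 3.00, H 7.00 → C3H7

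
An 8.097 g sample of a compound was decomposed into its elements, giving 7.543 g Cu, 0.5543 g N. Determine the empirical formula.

Cu3N

Cu: 7.543 g ÷ 63.55 g/mol = 0.1187 mol
N: 0.5543 g ÷ 14.01 g/mol = 0.03956 mol
Ratios (÷ 0.03956): Cu 3.000, N 1.000
→ Cu3N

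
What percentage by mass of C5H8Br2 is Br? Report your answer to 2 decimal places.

70.11%

Molar mass = 5(12.01) + 8(1.008) + 2(79.90) = 227.914 g/mol
Mass of Br per mole = 2 × 79.90 = 159.800 g
% Br = 159.800 / 227.914 × 100 = 70.11%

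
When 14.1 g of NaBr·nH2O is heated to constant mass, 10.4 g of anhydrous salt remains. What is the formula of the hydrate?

NaBr·2H2O

Mass of water lost = 14.1 − 10.4 = 3.7 g → 3.7 / 18.02 = 0.2053 mol H2O
Molar mass of NaBr = 102.89 g/mol → mol NaBr = 10.4 / 102.89 = 0.1011
n = 0.2053 / 0.1011 = 2.03 ≈ 2 → NaBr·2H2O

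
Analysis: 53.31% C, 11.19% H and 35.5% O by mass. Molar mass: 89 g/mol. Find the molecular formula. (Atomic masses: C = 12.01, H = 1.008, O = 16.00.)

C4H10O2

Assume 100 g: 53.31 g C, 11.19 g H, 35.5 g O.
n(C) = 53.31/12.01 = 4.439, n(H) = 11.19/1.008 = 11.1, n(O) = 35.5/16.00 = 2.219
Smallest is O at 2.219 mol; normalising gives C 2.001, H 5.003, O 1.000
→ C2H5O
Empirical-formula mass = 45.06 g/mol
n = 89 / 45.06 = 1.98 ≈ 2
Molecular formula = (C2H5O)×2 = C4H10O2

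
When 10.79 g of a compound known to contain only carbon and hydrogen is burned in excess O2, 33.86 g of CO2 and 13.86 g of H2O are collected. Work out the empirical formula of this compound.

CH2

mol C = 33.86 / 44.01 = 0.7694; mass C = 0.7694 × 12.01 = 9.240 g
mol H = 2 × (13.86 / 18.02) = 1.538; mass H = 1.538 × 1.008 = 1.551 g
Divide by the smallest (0.7694 mol C): C 1.000, H 1.999
→ CH2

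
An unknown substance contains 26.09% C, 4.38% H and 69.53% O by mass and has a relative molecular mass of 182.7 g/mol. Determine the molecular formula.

C4H8O8

Assume 100 g: 26.09 g C, 4.38 g H, 69.53 g O.
C: 26.09 g ÷ 12.01 g/mol = 2.172 mol
H: 4.38 g ÷ 1.008 g/mol = 4.345 mol
O: 69.53 g ÷ 16.00 g/mol = 4.346 mol
Smallest is C at 2.172 mol; normalising gives C 1.000, H 2.000, O 2.000
≈ 1:2:2 → CH2O2
Empirical-formula mass = 46.03 g/mol
n = 182.7 / 46.03 = 3.97 ≈ 4
Molecular formula = (CH2O2)×4 = C4H8O8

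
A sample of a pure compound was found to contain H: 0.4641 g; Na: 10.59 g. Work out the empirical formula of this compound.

HNa

Moles — H: 0.4641 / 1.008 = 0.4604 mol; Na: 10.59 / 22.99 = 0.4606 mol
Smallest is H at 0.4604 mol; normalising gives H 1.000, Na 1.000
→ HNa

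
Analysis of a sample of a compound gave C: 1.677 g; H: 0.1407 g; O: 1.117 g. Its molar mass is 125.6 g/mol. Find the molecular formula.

n(C) = 1.677/12.01 = 0.1396, n(H) = 0.1407/1.008 = 0.1396, n(O) = 1.117/16.00 = 0.06981
Smallest is O at 0.06981 mol; normalising gives C 2.000, H 1.999, O 1.000
Ratio ≈ 2:2:1, so the empirical formula is C2H2O
Empirical-formula mass = 42.04 g/mol
n = 125.6 / 42.04 = 2.99 ≈ 3
Molecular formula = (C2H2O)×3 = C6H6O3

C6H6O3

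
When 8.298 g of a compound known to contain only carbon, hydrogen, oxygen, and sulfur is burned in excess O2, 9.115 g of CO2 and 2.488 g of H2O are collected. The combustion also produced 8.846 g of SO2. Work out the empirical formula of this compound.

C3H4OS2

mol C = 9.115 / 44.01 = 0.2071; mass C = 0.2071 × 12.01 = 2.487 g
mol H = 2 × (2.488 / 18.02) = 0.2761; mass H = 0.2761 × 1.008 = 0.2783 g
mol S = 8.846 / 64.07 = 0.1381; mass S = 4.428 g
mass O = 8.298 − (7.194) = 1.104 g → mol O = 0.06903
Smallest is O at 0.06903 mol; normalising gives C 3.001, H 4.001, O 1.000, S 2.000
→ C3H4OS2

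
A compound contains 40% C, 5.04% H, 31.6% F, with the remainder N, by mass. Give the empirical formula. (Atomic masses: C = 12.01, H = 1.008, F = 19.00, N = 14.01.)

Assume 100 g: 40 g C, 5.04 g H, 31.6 g F, 23.36 g N.
n(C) = 40/12.01 = 3.331, n(H) = 5.04/1.008 = 5, n(F) = 31.6/19.00 = 1.663, n(N) = 23.36/14.01 = 1.667
Ratios (÷ 1.663): C 2.003, H 3.006, F 1.000, N 1.003
→ C2H3FN

C2H3FN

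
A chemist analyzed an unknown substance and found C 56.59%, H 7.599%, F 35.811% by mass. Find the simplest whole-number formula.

C5H8F2

Assume 100 g: 56.59 g C, 7.599 g H, 35.811 g F.
n(C) = 56.59/12.01 = 4.712, n(H) = 7.599/1.008 = 7.539, n(F) = 35.811/19.00 = 1.885
Divide by the smallest (1.885 mol F): C 2.500, H 4.000, F 1.000
Scaling by 2: C 5.00, H 8.00, F 2.00 → C5H8F2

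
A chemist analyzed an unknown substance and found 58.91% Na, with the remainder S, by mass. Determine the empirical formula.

Na2S

Assume 100 g: 58.91 g Na, 41.09 g S.
Na: 58.91 g ÷ 22.99 g/mol = 2.562 mol
S: 41.09 g ÷ 32.07 g/mol = 1.281 mol
Smallest is S at 1.281 mol; normalising gives Na 2.000, S 1.000
→ Na2S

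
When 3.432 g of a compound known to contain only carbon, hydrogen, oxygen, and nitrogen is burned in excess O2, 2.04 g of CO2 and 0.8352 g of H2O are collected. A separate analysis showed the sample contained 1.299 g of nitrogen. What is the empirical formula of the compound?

CH2N2O2

mol C = 2.04 / 44.01 = 0.04635; mass C = 0.04635 × 12.01 = 0.5567 g
mol H = 2 × (0.8352 / 18.02) = 0.09270; mass H = 0.09270 × 1.008 = 0.09344 g
mol N = 1.299 / 14.01 = 0.09272
mass O = 3.432 − (1.949) = 1.483 g → mol O = 0.09268
Smallest is C at 0.04635 mol; normalising gives C 1.000, H 2.000, N 2.000, O 1.999
≈ 1:2:2:2 → CH2N2O2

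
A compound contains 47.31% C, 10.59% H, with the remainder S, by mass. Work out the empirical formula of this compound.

C3H8S

Assume 100 g: 47.31 g C, 10.59 g H, 42.1 g S.
n(C) = 47.31/12.01 = 3.939, n(H) = 10.59/1.008 = 10.51, n(S) = 42.1/32.07 = 1.313
Smallest is S at 1.313 mol; normalising gives C 3.001, H 8.003, S 1.000
Ratio ≈ 3:8:1, so the empirical formula is C3H8S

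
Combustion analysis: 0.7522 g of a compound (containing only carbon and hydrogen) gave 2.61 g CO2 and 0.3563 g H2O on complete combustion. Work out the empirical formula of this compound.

mol C = 2.61 / 44.01 = 0.05930; mass C = 0.05930 × 12.01 = 0.7122 g
mol H = 2 × (0.3563 / 18.02) = 0.03954; mass H = 0.03954 × 1.008 = 0.03986 g
Smallest is H at 0.03954 mol; normalising gives C 1.500, H 1.000
×2: C 3.00, H 2.00 → C3H2

C3H2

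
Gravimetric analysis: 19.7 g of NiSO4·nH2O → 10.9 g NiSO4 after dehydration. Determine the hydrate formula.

Mass of water lost = 19.7 − 10.9 = 8.8 g → 8.8 / 18.02 = 0.4883 mol H2O
Molar mass of NiSO4 = 154.76 g/mol → mol NiSO4 = 10.9 / 154.76 = 0.07043
n = 0.4883 / 0.07043 = 6.93 ≈ 7 → NiSO4·7H2O

NiSO4·7H2O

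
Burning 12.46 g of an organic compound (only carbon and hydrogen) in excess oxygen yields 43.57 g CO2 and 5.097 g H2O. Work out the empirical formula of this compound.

mol C = 43.57 / 44.01 = 0.9900; mass C = 0.9900 × 12.01 = 11.89 g
mol H = 2 × (5.097 / 18.02) = 0.5657; mass H = 0.5657 × 1.008 = 0.5702 g
Divide by the smallest (0.5657 mol H): C 1.750, H 1.000
Multiply by 4: C 7.00, H 4.00 → C7H4

C7H4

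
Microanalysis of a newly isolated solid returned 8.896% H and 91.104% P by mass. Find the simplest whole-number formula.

Assume 100 g: 8.896 g H, 91.104 g P.
H: 8.896 g ÷ 1.008 g/mol = 8.825 mol
P: 91.104 g ÷ 30.97 g/mol = 2.942 mol
Ratios (÷ 2.942): H 3.000, P 1.000
≈ 3:1 → H3P

H3P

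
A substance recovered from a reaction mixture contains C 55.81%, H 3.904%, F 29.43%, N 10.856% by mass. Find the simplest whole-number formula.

Assume 100 g: 55.81 g C, 3.904 g H, 29.43 g F, 10.856 g N.
n(C) = 55.81/12.01 = 4.647, n(H) = 3.904/1.008 = 3.873, n(F) = 29.43/19.00 = 1.549, n(N) = 10.856/14.01 = 0.7749
Smallest is N at 0.7749 mol; normalising gives C 5.997, H 4.998, F 1.999, N 1.000
→ C6H5F2N

C6H5F2N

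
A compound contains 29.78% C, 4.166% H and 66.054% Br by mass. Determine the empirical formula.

Assume 100 g: 29.78 g C, 4.166 g H, 66.054 g Br.
Moles — C: 29.78 / 12.01 = 2.48 mol; H: 4.166 / 1.008 = 4.133 mol; Br: 66.054 / 79.90 = 0.8267 mol
Divide by the smallest (0.8267 mol Br): C 2.999, H 4.999, Br 1.000
Ratio ≈ 3:5:1, so the empirical formula is C3H5Br

C3H5Br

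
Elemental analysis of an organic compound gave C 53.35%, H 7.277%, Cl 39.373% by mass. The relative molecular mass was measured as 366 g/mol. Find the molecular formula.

Assume 100 g: 53.35 g C, 7.277 g H, 39.373 g Cl.
n(C) = 53.35/12.01 = 4.442, n(H) = 7.277/1.008 = 7.219, n(Cl) = 39.373/35.45 = 1.111
Divide by the smallest (1.111 mol Cl): C 4.000, H 6.500, Cl 1.000
Multiply by 2: C 8.00, H 13.00, Cl 2.00 → C8H13Cl2
Empirical-formula mass = 180.08 g/mol
n = 366 / 180.08 = 2.03 ≈ 2
Molecular formula = (C8H13Cl2)×2 = C16H26Cl4

C16H26Cl4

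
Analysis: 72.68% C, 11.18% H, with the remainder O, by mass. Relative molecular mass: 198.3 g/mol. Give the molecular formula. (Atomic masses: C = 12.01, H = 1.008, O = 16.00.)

Assume 100 g: 72.68 g C, 11.18 g H, 16.14 g O.
n(C) = 72.68/12.01 = 6.052, n(H) = 11.18/1.008 = 11.09, n(O) = 16.14/16.00 = 1.009
Ratios (÷ 1.009): C 5.999, H 10.995, O 1.000
≈ 6:11:1 → C6H11O
Empirical-formula mass = 99.15 g/mol
n = 198.3 / 99.15 = 2.00 ≈ 2
Molecular formula = (C6H11O)×2 = C12H22O2

C12H22O2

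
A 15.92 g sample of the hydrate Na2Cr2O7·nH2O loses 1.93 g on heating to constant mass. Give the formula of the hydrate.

Na2Cr2O7·2H2O

Mass of anhydrous Na2Cr2O7 = 15.92 − 1.93 = 13.99 g
mol H2O = 1.93 / 18.02 = 0.1071
Molar mass of Na2Cr2O7 = 261.98 g/mol → mol Na2Cr2O7 = 13.99 / 261.98 = 0.0534
n = 0.1071 / 0.0534 = 2.01 ≈ 2 → Na2Cr2O7·2H2O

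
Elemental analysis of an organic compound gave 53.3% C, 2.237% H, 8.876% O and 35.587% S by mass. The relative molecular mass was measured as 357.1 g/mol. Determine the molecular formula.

Assume 100 g: 53.3 g C, 2.237 g H, 8.876 g O, 35.587 g S.
Moles — C: 53.3 / 12.01 = 4.438 mol; H: 2.237 / 1.008 = 2.219 mol; O: 8.876 / 16.00 = 0.5547 mol; S: 35.587 / 32.07 = 1.11 mol
Ratios (÷ 0.5547): C 8.000, H 4.000, O 1.000, S 2.000
Ratio ≈ 8:4:1:2, so the empirical formula is C8H4OS2
Empirical-formula mass = 180.25 g/mol
n = 357.1 / 180.25 = 1.98 ≈ 2
Molecular formula = (C8H4OS2)×2 = C16H8O2S4

C16H8O2S4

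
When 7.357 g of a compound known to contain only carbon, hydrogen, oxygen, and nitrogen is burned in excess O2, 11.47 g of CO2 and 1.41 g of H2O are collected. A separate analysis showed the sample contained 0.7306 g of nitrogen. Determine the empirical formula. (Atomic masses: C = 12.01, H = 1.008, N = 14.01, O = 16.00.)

mol C = 11.47 / 44.01 = 0.2606; mass C = 0.2606 × 12.01 = 3.130 g
mol H = 2 × (1.41 / 18.02) = 0.1565; mass H = 0.1565 × 1.008 = 0.1577 g
mol N = 0.7306 / 14.01 = 0.05215
mass O = 7.357 − (4.018) = 3.339 g → mol O = 0.2087
Ratios (÷ 0.05215): C 4.998, H 3.001, N 1.000, O 4.001
≈ 5:3:1:4 → C5H3NO4

C5H3NO4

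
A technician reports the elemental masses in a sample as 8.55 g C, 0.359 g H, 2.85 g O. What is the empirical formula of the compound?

Moles — C: 8.55 / 12.01 = 0.7119 mol; H: 0.359 / 1.008 = 0.3562 mol; O: 2.85 / 16.00 = 0.1781 mol
Divide by the smallest (0.1781 mol O): C 3.997, H 1.999, O 1.000
Ratio ≈ 4:2:1, so the empirical formula is C4H2O

C4H2O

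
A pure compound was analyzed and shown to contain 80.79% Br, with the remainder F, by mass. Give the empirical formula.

Assume 100 g: 80.79 g Br, 19.21 g F.
Br: 80.79 g ÷ 79.90 g/mol = 1.011 mol
F: 19.21 g ÷ 19.00 g/mol = 1.011 mol
Ratios (÷ 1.011): Br 1.000, F 1.000
Ratio ≈ 1:1, so the empirical formula is BrF

BrF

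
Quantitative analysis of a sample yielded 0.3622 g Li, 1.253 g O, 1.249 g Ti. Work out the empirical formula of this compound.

n(Li) = 0.3622/6.94 = 0.05219, n(O) = 1.253/16.00 = 0.07831, n(Ti) = 1.249/47.87 = 0.02609
Divide by the smallest (0.02609 mol Ti): Li 2.000, O 3.001, Ti 1.000
→ Li2O3Ti

Li2O3Ti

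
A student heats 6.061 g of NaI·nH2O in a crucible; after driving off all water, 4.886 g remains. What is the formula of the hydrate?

Mass of water lost = 6.061 − 4.886 = 1.175 g → 1.175 / 18.02 = 0.06521 mol H2O
Molar mass of NaI = 149.89 g/mol → mol NaI = 4.886 / 149.89 = 0.0326
n = 0.06521 / 0.0326 = 2.00 ≈ 2 → NaI·2H2O

NaI·2H2O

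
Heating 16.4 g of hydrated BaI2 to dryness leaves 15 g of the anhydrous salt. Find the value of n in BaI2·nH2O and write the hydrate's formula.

Mass of water lost = 16.4 − 15 = 1.4 g → 1.4 / 18.02 = 0.07769 mol H2O
Molar mass of BaI2 = 391.13 g/mol → mol BaI2 = 15 / 391.13 = 0.03835
n = 0.07769 / 0.03835 = 2.03 ≈ 2 → BaI2·2H2O

BaI2·2H2O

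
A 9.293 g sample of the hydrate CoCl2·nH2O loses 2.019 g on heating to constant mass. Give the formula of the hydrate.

CoCl2·2H2O

Mass of anhydrous CoCl2 = 9.293 − 2.019 = 7.274 g
mol H2O = 2.019 / 18.02 = 0.112
Molar mass of CoCl2 = 129.83 g/mol → mol CoCl2 = 7.274 / 129.83 = 0.05603
n = 0.112 / 0.05603 = 2.00 ≈ 2 → CoCl2·2H2O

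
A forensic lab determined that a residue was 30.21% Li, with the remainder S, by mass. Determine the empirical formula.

Li2S

Assume 100 g: 30.21 g Li, 69.79 g S.
Moles — Li: 30.21 / 6.94 = 4.353 mol; S: 69.79 / 32.07 = 2.176 mol
Smallest is S at 2.176 mol; normalising gives Li 2.000, S 1.000
Ratio ≈ 2:1, so the empirical formula is Li2S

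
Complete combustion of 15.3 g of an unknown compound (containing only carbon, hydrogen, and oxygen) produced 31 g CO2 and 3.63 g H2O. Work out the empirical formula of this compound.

C7H4O4

mol C = 31 / 44.01 = 0.7044; mass C = 0.7044 × 12.01 = 8.460 g
mol H = 2 × (3.63 / 18.02) = 0.4029; mass H = 0.4029 × 1.008 = 0.4061 g
mass O = 15.3 − (8.866) = 6.434 g → mol O = 0.4021
Divide by the smallest (0.4021 mol O): C 1.752, H 1.002, O 1.000
Multiply by 4: C 7.01, H 4.01, O 4.00 → C7H4O4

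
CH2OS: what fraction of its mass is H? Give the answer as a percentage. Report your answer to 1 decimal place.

3.2%

Molar mass = 1(12.01) + 2(1.008) + 1(16.00) + 1(32.07) = 62.096 g/mol
Mass of H per mole = 2 × 1.008 = 2.016 g
% H = 2.016 / 62.096 × 100 = 3.2%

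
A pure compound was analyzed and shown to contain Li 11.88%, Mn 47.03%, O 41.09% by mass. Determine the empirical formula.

Assume 100 g: 11.88 g Li, 47.03 g Mn, 41.09 g O.
n(Li) = 11.88/6.94 = 1.712, n(Mn) = 47.03/54.94 = 0.856, n(O) = 41.09/16.00 = 2.568
Smallest is Mn at 0.856 mol; normalising gives Li 2.000, Mn 1.000, O 3.000
→ Li2MnO3

Li2MnO3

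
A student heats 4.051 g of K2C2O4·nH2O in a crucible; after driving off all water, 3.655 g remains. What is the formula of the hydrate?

K2C2O4·H2O

Mass of water lost = 4.051 − 3.655 = 0.396 g → 0.396 / 18.02 = 0.02198 mol H2O
Molar mass of K2C2O4 = 166.22 g/mol → mol K2C2O4 = 3.655 / 166.22 = 0.02199
n = 0.02198 / 0.02199 = 1.00 ≈ 1 → K2C2O4·H2O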